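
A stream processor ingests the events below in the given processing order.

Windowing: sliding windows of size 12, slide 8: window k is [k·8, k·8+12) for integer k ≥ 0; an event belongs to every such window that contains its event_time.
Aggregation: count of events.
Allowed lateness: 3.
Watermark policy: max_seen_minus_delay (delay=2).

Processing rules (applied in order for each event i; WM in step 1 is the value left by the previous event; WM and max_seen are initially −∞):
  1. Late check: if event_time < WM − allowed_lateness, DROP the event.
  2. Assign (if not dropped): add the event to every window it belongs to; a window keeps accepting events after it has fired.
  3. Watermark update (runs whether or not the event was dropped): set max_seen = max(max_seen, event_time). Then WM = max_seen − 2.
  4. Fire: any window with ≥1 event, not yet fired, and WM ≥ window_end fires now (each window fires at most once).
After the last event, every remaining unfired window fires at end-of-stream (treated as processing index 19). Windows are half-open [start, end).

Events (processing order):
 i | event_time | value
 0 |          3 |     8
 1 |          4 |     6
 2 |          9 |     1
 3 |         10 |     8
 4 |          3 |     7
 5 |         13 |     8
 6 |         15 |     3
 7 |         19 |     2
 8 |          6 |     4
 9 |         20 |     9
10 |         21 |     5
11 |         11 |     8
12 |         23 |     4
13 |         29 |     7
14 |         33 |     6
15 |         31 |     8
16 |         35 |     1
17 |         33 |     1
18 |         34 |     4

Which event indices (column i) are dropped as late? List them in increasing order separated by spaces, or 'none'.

i=0 t=3 v=8: → [0,12); WM=1
i=1 t=4 v=6: → [0,12); WM=2
i=2 t=9 v=1: → [8,20),[0,12); WM=7
i=3 t=10 v=8: → [8,20),[0,12); WM=8
i=4 t=3 v=7: DROP (t<8-3); WM=8
i=5 t=13 v=8: → [8,20); WM=11
i=6 t=15 v=3: → [8,20); WM=13; [0,12) fires=4
i=7 t=19 v=2: → [16,28),[8,20); WM=17
i=8 t=6 v=4: DROP (t<17-3); WM=17
i=9 t=20 v=9: → [16,28); WM=18
i=10 t=21 v=5: → [16,28); WM=19
i=11 t=11 v=8: DROP (t<19-3); WM=19
i=12 t=23 v=4: → [16,28); WM=21; [8,20) fires=5
i=13 t=29 v=7: → [24,36); WM=27
i=14 t=33 v=6: → [32,44),[24,36); WM=31; [16,28) fires=4
i=15 t=31 v=8: → [24,36); WM=31
i=16 t=35 v=1: → [32,44),[24,36); WM=33
i=17 t=33 v=1: → [32,44),[24,36); WM=33
i=18 t=34 v=4: → [32,44),[24,36); WM=33

4 8 11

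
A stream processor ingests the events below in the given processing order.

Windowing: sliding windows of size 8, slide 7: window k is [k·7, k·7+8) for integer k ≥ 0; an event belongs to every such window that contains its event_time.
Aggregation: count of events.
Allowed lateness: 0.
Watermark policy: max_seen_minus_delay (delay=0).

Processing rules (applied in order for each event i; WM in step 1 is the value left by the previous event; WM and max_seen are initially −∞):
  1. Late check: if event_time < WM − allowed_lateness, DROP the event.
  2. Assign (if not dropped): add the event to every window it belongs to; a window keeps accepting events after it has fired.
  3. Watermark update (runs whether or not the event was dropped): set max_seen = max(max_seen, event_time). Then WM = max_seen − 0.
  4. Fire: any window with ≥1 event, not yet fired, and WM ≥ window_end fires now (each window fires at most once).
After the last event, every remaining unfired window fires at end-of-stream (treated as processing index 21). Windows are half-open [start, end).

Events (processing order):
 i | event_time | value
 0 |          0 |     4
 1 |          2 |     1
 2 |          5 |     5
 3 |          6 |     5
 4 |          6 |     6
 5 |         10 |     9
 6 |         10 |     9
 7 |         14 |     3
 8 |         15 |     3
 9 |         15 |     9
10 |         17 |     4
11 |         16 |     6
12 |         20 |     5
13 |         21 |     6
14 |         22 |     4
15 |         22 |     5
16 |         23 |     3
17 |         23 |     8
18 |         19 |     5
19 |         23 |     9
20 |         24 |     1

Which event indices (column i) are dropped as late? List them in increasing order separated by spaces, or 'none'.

11 18

i=0 t=0 v=4: → [0,8); WM=0
i=1 t=2 v=1: → [0,8); WM=2
i=2 t=5 v=5: → [0,8); WM=5
i=3 t=6 v=5: → [0,8); WM=6
i=4 t=6 v=6: → [0,8); WM=6
i=5 t=10 v=9: → [7,15); WM=10; [0,8) fires=5
i=6 t=10 v=9: → [7,15); WM=10
i=7 t=14 v=3: → [14,22),[7,15); WM=14
i=8 t=15 v=3: → [14,22); WM=15; [7,15) fires=3
i=9 t=15 v=9: → [14,22); WM=15
i=10 t=17 v=4: → [14,22); WM=17
i=11 t=16 v=6: DROP (t<17-0); WM=17
i=12 t=20 v=5: → [14,22); WM=20
i=13 t=21 v=6: → [21,29),[14,22); WM=21
i=14 t=22 v=4: → [21,29); WM=22; [14,22) fires=6
i=15 t=22 v=5: → [21,29); WM=22
i=16 t=23 v=3: → [21,29); WM=23
i=17 t=23 v=8: → [21,29); WM=23
i=18 t=19 v=5: DROP (t<23-0); WM=23
i=19 t=23 v=9: → [21,29); WM=23
i=20 t=24 v=1: → [21,29); WM=24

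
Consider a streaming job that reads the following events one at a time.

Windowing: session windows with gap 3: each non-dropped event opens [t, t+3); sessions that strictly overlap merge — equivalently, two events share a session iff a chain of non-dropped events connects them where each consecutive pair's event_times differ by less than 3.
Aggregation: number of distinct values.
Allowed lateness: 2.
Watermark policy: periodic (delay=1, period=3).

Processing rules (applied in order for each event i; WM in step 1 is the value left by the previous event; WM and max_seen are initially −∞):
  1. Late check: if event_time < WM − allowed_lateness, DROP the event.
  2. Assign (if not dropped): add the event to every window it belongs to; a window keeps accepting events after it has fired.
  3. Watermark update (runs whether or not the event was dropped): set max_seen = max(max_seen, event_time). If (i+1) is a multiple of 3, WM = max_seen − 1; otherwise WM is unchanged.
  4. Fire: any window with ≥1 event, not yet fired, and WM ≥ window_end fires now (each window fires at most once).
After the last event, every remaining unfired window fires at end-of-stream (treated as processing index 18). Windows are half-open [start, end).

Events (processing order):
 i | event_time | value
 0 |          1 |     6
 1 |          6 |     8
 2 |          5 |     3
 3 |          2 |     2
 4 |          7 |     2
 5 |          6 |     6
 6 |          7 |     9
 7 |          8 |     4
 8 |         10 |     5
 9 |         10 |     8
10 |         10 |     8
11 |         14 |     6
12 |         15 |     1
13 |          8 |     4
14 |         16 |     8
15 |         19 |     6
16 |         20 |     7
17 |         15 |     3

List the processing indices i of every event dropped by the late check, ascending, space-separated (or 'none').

i=0 t=1 v=6: → [1,4); WM=−∞
i=1 t=6 v=8: → [6,9); WM=−∞
i=2 t=5 v=3: → [5,9); WM=5
i=3 t=2 v=2: DROP (t<5-2); WM=5
i=4 t=7 v=2: → [5,10); WM=5
i=5 t=6 v=6: → [5,10); WM=6
i=6 t=7 v=9: → [5,10); WM=6
i=7 t=8 v=4: → [5,11); WM=6
i=8 t=10 v=5: → [5,13); WM=9
i=9 t=10 v=8: → [5,13); WM=9
i=10 t=10 v=8: → [5,13); WM=9
i=11 t=14 v=6: → [14,17); WM=13
i=12 t=15 v=1: → [14,18); WM=13
i=13 t=8 v=4: DROP (t<13-2); WM=13
i=14 t=16 v=8: → [14,19); WM=15
i=15 t=19 v=6: → [19,22); WM=15
i=16 t=20 v=7: → [19,23); WM=15
i=17 t=15 v=3: → [14,19); WM=19

3 13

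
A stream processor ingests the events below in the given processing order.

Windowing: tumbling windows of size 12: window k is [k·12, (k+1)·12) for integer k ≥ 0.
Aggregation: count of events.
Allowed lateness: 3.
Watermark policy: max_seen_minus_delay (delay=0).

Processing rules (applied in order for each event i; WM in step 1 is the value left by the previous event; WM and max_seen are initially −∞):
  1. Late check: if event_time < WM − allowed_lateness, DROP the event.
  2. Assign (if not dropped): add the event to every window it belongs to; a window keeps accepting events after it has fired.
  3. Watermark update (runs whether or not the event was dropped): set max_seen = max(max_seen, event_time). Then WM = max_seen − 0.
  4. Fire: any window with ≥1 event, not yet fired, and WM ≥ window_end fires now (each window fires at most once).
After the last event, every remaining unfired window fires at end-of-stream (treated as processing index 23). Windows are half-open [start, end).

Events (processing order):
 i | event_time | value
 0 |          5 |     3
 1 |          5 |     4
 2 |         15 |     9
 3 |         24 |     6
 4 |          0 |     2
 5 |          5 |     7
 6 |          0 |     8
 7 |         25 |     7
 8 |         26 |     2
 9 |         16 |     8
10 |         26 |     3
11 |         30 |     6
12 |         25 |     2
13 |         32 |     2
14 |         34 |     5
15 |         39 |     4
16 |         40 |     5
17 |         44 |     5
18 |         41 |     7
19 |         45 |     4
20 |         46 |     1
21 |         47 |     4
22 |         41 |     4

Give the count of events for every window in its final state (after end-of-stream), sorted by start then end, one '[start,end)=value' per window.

[0,12)=2 [12,24)=1 [24,36)=7 [36,48)=7

i=0 t=5 v=3: → [0,12); WM=5
i=1 t=5 v=4: → [0,12); WM=5
i=2 t=15 v=9: → [12,24); WM=15; [0,12) fires=2
i=3 t=24 v=6: → [24,36); WM=24; [12,24) fires=1
i=4 t=0 v=2: DROP (t<24-3); WM=24
i=5 t=5 v=7: DROP (t<24-3); WM=24
i=6 t=0 v=8: DROP (t<24-3); WM=24
i=7 t=25 v=7: → [24,36); WM=25
i=8 t=26 v=2: → [24,36); WM=26
i=9 t=16 v=8: DROP (t<26-3); WM=26
i=10 t=26 v=3: → [24,36); WM=26
i=11 t=30 v=6: → [24,36); WM=30
i=12 t=25 v=2: DROP (t<30-3); WM=30
i=13 t=32 v=2: → [24,36); WM=32
i=14 t=34 v=5: → [24,36); WM=34
i=15 t=39 v=4: → [36,48); WM=39; [24,36) fires=7
i=16 t=40 v=5: → [36,48); WM=40
i=17 t=44 v=5: → [36,48); WM=44
i=18 t=41 v=7: → [36,48); WM=44
i=19 t=45 v=4: → [36,48); WM=45
i=20 t=46 v=1: → [36,48); WM=46
i=21 t=47 v=4: → [36,48); WM=47
i=22 t=41 v=4: DROP (t<47-3); WM=47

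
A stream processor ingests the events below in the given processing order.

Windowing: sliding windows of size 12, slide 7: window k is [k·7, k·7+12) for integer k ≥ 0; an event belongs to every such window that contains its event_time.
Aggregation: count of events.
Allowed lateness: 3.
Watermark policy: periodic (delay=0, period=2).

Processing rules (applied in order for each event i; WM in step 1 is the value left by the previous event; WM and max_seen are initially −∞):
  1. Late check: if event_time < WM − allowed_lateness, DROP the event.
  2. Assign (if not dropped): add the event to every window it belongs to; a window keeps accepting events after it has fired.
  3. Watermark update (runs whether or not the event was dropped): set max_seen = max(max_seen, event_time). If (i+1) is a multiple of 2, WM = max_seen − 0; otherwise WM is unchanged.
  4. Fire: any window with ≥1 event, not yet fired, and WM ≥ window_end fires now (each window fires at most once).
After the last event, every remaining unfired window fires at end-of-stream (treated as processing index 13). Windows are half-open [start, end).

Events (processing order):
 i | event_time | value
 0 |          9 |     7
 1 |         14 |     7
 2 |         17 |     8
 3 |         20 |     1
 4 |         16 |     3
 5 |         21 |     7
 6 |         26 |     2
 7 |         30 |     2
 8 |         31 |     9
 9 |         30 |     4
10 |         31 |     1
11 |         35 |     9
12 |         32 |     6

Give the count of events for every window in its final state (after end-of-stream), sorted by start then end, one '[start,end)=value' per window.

i=0 t=9 v=7: → [7,19),[0,12); WM=−∞
i=1 t=14 v=7: → [14,26),[7,19); WM=14; [0,12) fires=1
i=2 t=17 v=8: → [14,26),[7,19); WM=14
i=3 t=20 v=1: → [14,26); WM=20; [7,19) fires=3
i=4 t=16 v=3: DROP (t<20-3); WM=20
i=5 t=21 v=7: → [21,33),[14,26); WM=21
i=6 t=26 v=2: → [21,33); WM=21
i=7 t=30 v=2: → [28,40),[21,33); WM=30; [14,26) fires=4
i=8 t=31 v=9: → [28,40),[21,33); WM=30
i=9 t=30 v=4: → [28,40),[21,33); WM=31
i=10 t=31 v=1: → [28,40),[21,33); WM=31
i=11 t=35 v=9: → [35,47),[28,40); WM=35; [21,33) fires=6
i=12 t=32 v=6: → [28,40),[21,33); WM=35

[0,12)=1 [7,19)=3 [14,26)=4 [21,33)=7 [28,40)=6 [35,47)=1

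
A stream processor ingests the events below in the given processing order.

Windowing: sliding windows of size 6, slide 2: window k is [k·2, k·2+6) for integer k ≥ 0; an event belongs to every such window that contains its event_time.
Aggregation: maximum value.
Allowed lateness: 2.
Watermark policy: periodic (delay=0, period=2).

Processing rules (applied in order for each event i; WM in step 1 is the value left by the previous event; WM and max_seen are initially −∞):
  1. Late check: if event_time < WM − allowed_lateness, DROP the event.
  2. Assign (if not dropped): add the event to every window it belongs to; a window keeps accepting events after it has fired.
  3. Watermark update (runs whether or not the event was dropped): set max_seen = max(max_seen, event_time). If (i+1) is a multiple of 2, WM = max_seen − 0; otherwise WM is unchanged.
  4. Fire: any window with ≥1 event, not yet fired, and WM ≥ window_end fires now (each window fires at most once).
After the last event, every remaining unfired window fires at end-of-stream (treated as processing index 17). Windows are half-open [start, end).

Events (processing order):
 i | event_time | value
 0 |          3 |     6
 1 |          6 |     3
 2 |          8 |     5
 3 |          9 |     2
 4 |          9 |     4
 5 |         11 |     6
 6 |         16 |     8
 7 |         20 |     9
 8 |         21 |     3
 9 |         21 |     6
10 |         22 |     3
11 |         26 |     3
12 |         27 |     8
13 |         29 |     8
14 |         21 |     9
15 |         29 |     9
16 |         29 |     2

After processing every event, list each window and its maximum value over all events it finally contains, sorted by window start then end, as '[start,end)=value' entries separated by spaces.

i=0 t=3 v=6: → [2,8),[0,6); WM=−∞
i=1 t=6 v=3: → [6,12),[4,10),[2,8); WM=6; [0,6) fires=6
i=2 t=8 v=5: → [8,14),[6,12),[4,10); WM=6
i=3 t=9 v=2: → [8,14),[6,12),[4,10); WM=9; [2,8) fires=6
i=4 t=9 v=4: → [8,14),[6,12),[4,10); WM=9
i=5 t=11 v=6: → [10,16),[8,14),[6,12); WM=11; [4,10) fires=5
i=6 t=16 v=8: → [16,22),[14,20),[12,18); WM=11
i=7 t=20 v=9: → [20,26),[18,24),[16,22); WM=20; [6,12) fires=6 [8,14) fires=6 [10,16) fires=6 [12,18) fires=8 [14,20) fires=8
i=8 t=21 v=3: → [20,26),[18,24),[16,22); WM=20
i=9 t=21 v=6: → [20,26),[18,24),[16,22); WM=21
i=10 t=22 v=3: → [22,28),[20,26),[18,24); WM=21
i=11 t=26 v=3: → [26,32),[24,30),[22,28); WM=26; [16,22) fires=9 [18,24) fires=9 [20,26) fires=9
i=12 t=27 v=8: → [26,32),[24,30),[22,28); WM=26
i=13 t=29 v=8: → [28,34),[26,32),[24,30); WM=29; [22,28) fires=8
i=14 t=21 v=9: DROP (t<29-2); WM=29
i=15 t=29 v=9: → [28,34),[26,32),[24,30); WM=29
i=16 t=29 v=2: → [28,34),[26,32),[24,30); WM=29

[0,6)=6 [2,8)=6 [4,10)=5 [6,12)=6 [8,14)=6 [10,16)=6 [12,18)=8 [14,20)=8 [16,22)=9 [18,24)=9 [20,26)=9 [22,28)=8 [24,30)=9 [26,32)=9 [28,34)=9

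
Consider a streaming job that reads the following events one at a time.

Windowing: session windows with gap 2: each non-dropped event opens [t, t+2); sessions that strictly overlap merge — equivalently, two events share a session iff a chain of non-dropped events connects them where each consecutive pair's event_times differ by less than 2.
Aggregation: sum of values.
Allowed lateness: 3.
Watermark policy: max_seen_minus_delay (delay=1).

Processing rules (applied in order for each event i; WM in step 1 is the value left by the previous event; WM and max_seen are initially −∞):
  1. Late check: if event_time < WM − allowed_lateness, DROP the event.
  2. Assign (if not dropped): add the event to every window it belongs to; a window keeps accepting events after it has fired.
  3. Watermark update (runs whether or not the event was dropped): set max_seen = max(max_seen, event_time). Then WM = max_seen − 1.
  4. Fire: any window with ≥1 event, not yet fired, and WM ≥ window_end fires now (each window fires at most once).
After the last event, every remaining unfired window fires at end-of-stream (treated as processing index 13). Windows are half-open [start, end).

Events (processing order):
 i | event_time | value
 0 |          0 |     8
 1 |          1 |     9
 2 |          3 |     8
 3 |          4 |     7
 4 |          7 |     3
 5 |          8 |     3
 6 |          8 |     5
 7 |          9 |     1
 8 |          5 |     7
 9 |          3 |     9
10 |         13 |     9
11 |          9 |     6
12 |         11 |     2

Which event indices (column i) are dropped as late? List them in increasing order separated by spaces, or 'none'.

i=0 t=0 v=8: → [0,2); WM=-1
i=1 t=1 v=9: → [0,3); WM=0
i=2 t=3 v=8: → [3,5); WM=2
i=3 t=4 v=7: → [3,6); WM=3
i=4 t=7 v=3: → [7,9); WM=6
i=5 t=8 v=3: → [7,10); WM=7
i=6 t=8 v=5: → [7,10); WM=7
i=7 t=9 v=1: → [7,11); WM=8
i=8 t=5 v=7: → [3,7); WM=8
i=9 t=3 v=9: DROP (t<8-3); WM=8
i=10 t=13 v=9: → [13,15); WM=12
i=11 t=9 v=6: → [7,11); WM=12
i=12 t=11 v=2: → [11,13); WM=12

9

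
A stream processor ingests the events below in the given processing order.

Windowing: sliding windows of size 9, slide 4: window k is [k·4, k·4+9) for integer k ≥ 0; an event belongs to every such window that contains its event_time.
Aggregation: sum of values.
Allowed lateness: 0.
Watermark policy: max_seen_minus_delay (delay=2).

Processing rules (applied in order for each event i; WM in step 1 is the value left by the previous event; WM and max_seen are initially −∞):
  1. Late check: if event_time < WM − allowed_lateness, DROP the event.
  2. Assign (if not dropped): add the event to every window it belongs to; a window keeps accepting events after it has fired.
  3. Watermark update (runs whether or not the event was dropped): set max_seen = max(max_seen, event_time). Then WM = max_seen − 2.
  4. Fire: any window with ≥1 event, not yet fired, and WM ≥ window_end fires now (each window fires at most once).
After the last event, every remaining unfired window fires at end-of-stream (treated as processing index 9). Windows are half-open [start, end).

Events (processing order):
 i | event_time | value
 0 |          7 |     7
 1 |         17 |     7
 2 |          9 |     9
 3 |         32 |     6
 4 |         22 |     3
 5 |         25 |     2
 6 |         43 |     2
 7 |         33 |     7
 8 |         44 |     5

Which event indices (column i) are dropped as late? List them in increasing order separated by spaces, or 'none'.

i=0 t=7 v=7: → [4,13),[0,9); WM=5
i=1 t=17 v=7: → [16,25),[12,21); WM=15; [0,9) fires=7 [4,13) fires=7
i=2 t=9 v=9: DROP (t<15-0); WM=15
i=3 t=32 v=6: → [32,41),[28,37),[24,33); WM=30; [12,21) fires=7 [16,25) fires=7
i=4 t=22 v=3: DROP (t<30-0); WM=30
i=5 t=25 v=2: DROP (t<30-0); WM=30
i=6 t=43 v=2: → [40,49),[36,45); WM=41; [24,33) fires=6 [28,37) fires=6 [32,41) fires=6
i=7 t=33 v=7: DROP (t<41-0); WM=41
i=8 t=44 v=5: → [44,53),[40,49),[36,45); WM=42

2 4 5 7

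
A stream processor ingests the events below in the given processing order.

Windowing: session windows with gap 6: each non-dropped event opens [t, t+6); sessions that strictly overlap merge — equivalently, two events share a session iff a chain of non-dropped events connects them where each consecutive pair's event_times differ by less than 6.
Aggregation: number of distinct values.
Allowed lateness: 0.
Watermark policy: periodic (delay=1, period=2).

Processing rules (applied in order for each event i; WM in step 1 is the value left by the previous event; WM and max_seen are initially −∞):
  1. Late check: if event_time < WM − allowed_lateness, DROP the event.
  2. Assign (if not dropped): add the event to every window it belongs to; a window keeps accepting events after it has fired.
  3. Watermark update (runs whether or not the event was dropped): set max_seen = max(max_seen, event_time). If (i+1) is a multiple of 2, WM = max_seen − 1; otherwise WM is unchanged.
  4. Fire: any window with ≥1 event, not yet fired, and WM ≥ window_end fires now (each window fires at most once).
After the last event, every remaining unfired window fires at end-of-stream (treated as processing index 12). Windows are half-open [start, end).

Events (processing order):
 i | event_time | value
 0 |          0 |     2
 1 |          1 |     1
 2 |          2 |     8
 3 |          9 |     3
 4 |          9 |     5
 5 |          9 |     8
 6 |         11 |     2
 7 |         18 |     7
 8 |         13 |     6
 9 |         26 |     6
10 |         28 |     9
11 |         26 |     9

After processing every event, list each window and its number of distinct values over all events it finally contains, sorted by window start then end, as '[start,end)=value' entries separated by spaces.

[0,8)=3 [9,17)=4 [18,24)=1 [26,34)=2

i=0 t=0 v=2: → [0,6); WM=−∞
i=1 t=1 v=1: → [0,7); WM=0
i=2 t=2 v=8: → [0,8); WM=0
i=3 t=9 v=3: → [9,15); WM=8
i=4 t=9 v=5: → [9,15); WM=8
i=5 t=9 v=8: → [9,15); WM=8
i=6 t=11 v=2: → [9,17); WM=8
i=7 t=18 v=7: → [18,24); WM=17
i=8 t=13 v=6: DROP (t<17-0); WM=17
i=9 t=26 v=6: → [26,32); WM=25
i=10 t=28 v=9: → [26,34); WM=25
i=11 t=26 v=9: → [26,34); WM=27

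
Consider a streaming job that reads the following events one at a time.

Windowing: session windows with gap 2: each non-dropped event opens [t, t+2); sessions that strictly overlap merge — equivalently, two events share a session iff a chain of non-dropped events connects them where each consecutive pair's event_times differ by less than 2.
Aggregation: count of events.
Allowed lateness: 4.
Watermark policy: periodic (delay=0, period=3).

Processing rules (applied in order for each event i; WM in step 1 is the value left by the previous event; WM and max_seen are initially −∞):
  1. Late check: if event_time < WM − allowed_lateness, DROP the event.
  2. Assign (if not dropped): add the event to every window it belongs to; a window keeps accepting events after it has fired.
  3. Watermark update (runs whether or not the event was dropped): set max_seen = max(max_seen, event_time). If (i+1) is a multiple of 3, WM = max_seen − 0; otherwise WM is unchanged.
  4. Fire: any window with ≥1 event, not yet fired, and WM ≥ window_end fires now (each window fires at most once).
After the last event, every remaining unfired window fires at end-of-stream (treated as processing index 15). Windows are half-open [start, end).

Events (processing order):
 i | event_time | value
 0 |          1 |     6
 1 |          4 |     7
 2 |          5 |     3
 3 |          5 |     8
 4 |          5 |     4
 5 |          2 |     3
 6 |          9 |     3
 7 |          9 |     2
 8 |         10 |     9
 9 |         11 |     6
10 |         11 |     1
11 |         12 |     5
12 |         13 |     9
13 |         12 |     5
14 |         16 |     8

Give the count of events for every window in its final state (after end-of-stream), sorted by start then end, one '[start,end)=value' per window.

[1,4)=2 [4,7)=4 [9,15)=8 [16,18)=1

i=0 t=1 v=6: → [1,3); WM=−∞
i=1 t=4 v=7: → [4,6); WM=−∞
i=2 t=5 v=3: → [4,7); WM=5
i=3 t=5 v=8: → [4,7); WM=5
i=4 t=5 v=4: → [4,7); WM=5
i=5 t=2 v=3: → [1,4); WM=5
i=6 t=9 v=3: → [9,11); WM=5
i=7 t=9 v=2: → [9,11); WM=5
i=8 t=10 v=9: → [9,12); WM=10
i=9 t=11 v=6: → [9,13); WM=10
i=10 t=11 v=1: → [9,13); WM=10
i=11 t=12 v=5: → [9,14); WM=12
i=12 t=13 v=9: → [9,15); WM=12
i=13 t=12 v=5: → [9,15); WM=12
i=14 t=16 v=8: → [16,18); WM=16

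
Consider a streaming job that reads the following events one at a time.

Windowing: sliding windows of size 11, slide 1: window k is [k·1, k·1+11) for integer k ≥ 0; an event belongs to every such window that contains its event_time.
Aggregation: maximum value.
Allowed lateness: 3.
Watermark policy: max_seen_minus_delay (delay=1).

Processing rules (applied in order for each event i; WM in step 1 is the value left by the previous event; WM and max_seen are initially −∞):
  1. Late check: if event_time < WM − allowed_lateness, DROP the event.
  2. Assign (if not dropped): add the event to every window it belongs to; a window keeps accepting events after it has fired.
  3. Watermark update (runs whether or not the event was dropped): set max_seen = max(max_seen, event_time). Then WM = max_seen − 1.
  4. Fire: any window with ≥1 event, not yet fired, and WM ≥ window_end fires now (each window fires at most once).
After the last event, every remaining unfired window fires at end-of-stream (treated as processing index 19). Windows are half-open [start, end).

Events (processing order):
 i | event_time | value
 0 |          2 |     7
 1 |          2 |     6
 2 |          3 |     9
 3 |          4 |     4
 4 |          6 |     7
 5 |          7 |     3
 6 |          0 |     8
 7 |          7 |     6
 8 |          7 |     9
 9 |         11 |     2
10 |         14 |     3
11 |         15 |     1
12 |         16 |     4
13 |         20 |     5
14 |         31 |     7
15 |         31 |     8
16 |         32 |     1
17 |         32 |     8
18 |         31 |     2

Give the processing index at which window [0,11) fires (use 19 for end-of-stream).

10

i=0 t=2 v=7: → [2,13),[1,12),[0,11); WM=1
i=1 t=2 v=6: → [2,13),[1,12),[0,11); WM=1
i=2 t=3 v=9: → [3,14),[2,13),[1,12),[0,11); WM=2
i=3 t=4 v=4: → [4,15),[3,14),[2,13),[1,12),[0,11); WM=3
i=4 t=6 v=7: → [6,17),[5,16),[4,15),[3,14),[2,13),[1,12),[0,11); WM=5
i=5 t=7 v=3: → [7,18),[6,17),[5,16),[4,15),[3,14),[2,13),[1,12),[0,11); WM=6
i=6 t=0 v=8: DROP (t<6-3); WM=6
i=7 t=7 v=6: → [7,18),[6,17),[5,16),[4,15),[3,14),[2,13),[1,12),[0,11); WM=6
i=8 t=7 v=9: → [7,18),[6,17),[5,16),[4,15),[3,14),[2,13),[1,12),[0,11); WM=6
i=9 t=11 v=2: → [11,22),[10,21),[9,20),[8,19),[7,18),[6,17),[5,16),[4,15),[3,14),[2,13),[1,12); WM=10
i=10 t=14 v=3: → [14,25),[13,24),[12,23),[11,22),[10,21),[9,20),[8,19),[7,18),[6,17),[5,16),[4,15); WM=13; [0,11) fires=9 [1,12) fires=9 [2,13) fires=9
i=11 t=15 v=1: → [15,26),[14,25),[13,24),[12,23),[11,22),[10,21),[9,20),[8,19),[7,18),[6,17),[5,16); WM=14; [3,14) fires=9
i=12 t=16 v=4: → [16,27),[15,26),[14,25),[13,24),[12,23),[11,22),[10,21),[9,20),[8,19),[7,18),[6,17); WM=15; [4,15) fires=9
i=13 t=20 v=5: → [20,31),[19,30),[18,29),[17,28),[16,27),[15,26),[14,25),[13,24),[12,23),[11,22),[10,21); WM=19; [5,16) fires=9 [6,17) fires=9 [7,18) fires=9 [8,19) fires=4
i=14 t=31 v=7: → [31,42),[30,41),[29,40),[28,39),[27,38),[26,37),[25,36),[24,35),[23,34),[22,33),[21,32); WM=30; [9,20) fires=4 [10,21) fires=5 [11,22) fires=5 [12,23) fires=5 [13,24) fires=5 [14,25) fires=5 [15,26) fires=5 [16,27) fires=5 [17,28) fires=5 [18,29) fires=5 [19,30) fires=5
i=15 t=31 v=8: → [31,42),[30,41),[29,40),[28,39),[27,38),[26,37),[25,36),[24,35),[23,34),[22,33),[21,32); WM=30
i=16 t=32 v=1: → [32,43),[31,42),[30,41),[29,40),[28,39),[27,38),[26,37),[25,36),[24,35),[23,34),[22,33); WM=31; [20,31) fires=5
i=17 t=32 v=8: → [32,43),[31,42),[30,41),[29,40),[28,39),[27,38),[26,37),[25,36),[24,35),[23,34),[22,33); WM=31
i=18 t=31 v=2: → [31,42),[30,41),[29,40),[28,39),[27,38),[26,37),[25,36),[24,35),[23,34),[22,33),[21,32); WM=31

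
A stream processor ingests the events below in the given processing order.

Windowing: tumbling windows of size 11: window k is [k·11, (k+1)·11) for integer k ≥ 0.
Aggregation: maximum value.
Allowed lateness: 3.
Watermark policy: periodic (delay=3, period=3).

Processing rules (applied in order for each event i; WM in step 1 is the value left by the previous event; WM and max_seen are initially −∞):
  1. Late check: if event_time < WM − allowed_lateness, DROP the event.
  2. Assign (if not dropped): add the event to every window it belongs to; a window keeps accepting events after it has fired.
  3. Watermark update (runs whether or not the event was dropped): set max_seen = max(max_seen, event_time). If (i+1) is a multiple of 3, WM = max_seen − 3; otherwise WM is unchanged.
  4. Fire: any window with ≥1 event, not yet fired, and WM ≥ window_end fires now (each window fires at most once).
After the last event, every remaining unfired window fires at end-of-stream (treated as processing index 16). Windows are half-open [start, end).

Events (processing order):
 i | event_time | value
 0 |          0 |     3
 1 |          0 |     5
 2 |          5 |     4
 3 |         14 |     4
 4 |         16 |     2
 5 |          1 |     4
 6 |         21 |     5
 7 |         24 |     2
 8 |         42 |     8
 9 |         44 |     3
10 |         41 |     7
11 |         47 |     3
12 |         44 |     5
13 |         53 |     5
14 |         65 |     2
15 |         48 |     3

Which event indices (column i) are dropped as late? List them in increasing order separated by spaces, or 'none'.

15

i=0 t=0 v=3: → [0,11); WM=−∞
i=1 t=0 v=5: → [0,11); WM=−∞
i=2 t=5 v=4: → [0,11); WM=2
i=3 t=14 v=4: → [11,22); WM=2
i=4 t=16 v=2: → [11,22); WM=2
i=5 t=1 v=4: → [0,11); WM=13; [0,11) fires=5
i=6 t=21 v=5: → [11,22); WM=13
i=7 t=24 v=2: → [22,33); WM=13
i=8 t=42 v=8: → [33,44); WM=39; [11,22) fires=5 [22,33) fires=2
i=9 t=44 v=3: → [44,55); WM=39
i=10 t=41 v=7: → [33,44); WM=39
i=11 t=47 v=3: → [44,55); WM=44; [33,44) fires=8
i=12 t=44 v=5: → [44,55); WM=44
i=13 t=53 v=5: → [44,55); WM=44
i=14 t=65 v=2: → [55,66); WM=62; [44,55) fires=5
i=15 t=48 v=3: DROP (t<62-3); WM=62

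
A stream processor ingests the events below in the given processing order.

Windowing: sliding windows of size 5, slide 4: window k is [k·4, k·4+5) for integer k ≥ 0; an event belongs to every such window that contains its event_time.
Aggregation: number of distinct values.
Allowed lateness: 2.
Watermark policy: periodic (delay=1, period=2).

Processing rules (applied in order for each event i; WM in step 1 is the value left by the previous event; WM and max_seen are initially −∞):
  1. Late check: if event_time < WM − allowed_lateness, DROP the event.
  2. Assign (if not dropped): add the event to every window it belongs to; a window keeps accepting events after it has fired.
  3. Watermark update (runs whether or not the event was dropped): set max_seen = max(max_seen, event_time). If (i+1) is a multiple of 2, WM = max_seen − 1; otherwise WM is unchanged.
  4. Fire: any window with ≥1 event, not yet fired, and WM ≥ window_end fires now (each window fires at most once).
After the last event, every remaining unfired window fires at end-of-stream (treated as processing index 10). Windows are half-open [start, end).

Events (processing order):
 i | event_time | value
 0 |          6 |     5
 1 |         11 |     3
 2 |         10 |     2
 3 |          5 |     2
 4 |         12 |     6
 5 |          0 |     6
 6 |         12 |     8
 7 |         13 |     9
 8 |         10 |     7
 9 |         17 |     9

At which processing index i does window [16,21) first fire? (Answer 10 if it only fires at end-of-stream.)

10

i=0 t=6 v=5: → [4,9); WM=−∞
i=1 t=11 v=3: → [8,13); WM=10; [4,9) fires=1
i=2 t=10 v=2: → [8,13); WM=10
i=3 t=5 v=2: DROP (t<10-2); WM=10
i=4 t=12 v=6: → [12,17),[8,13); WM=10
i=5 t=0 v=6: DROP (t<10-2); WM=11
i=6 t=12 v=8: → [12,17),[8,13); WM=11
i=7 t=13 v=9: → [12,17); WM=12
i=8 t=10 v=7: → [8,13); WM=12
i=9 t=17 v=9: → [16,21); WM=16; [8,13) fires=5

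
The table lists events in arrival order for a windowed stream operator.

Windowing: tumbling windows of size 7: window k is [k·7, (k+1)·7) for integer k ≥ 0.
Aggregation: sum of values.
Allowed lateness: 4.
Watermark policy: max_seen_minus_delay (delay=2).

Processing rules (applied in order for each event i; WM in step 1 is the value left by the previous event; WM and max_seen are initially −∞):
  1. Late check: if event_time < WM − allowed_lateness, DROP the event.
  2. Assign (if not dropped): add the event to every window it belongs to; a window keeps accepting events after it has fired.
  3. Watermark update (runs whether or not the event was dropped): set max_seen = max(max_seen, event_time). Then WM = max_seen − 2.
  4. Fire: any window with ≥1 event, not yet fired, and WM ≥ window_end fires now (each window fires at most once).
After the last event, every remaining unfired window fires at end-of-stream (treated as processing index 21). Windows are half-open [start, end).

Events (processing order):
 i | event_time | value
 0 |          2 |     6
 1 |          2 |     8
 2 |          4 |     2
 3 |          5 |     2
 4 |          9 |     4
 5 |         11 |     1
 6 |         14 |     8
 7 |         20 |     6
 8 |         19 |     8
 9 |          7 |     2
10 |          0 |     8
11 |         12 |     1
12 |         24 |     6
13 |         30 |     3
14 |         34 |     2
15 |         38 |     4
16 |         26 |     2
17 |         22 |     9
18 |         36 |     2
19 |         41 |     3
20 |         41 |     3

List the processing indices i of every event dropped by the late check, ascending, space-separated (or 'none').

i=0 t=2 v=6: → [0,7); WM=0
i=1 t=2 v=8: → [0,7); WM=0
i=2 t=4 v=2: → [0,7); WM=2
i=3 t=5 v=2: → [0,7); WM=3
i=4 t=9 v=4: → [7,14); WM=7; [0,7) fires=18
i=5 t=11 v=1: → [7,14); WM=9
i=6 t=14 v=8: → [14,21); WM=12
i=7 t=20 v=6: → [14,21); WM=18; [7,14) fires=5
i=8 t=19 v=8: → [14,21); WM=18
i=9 t=7 v=2: DROP (t<18-4); WM=18
i=10 t=0 v=8: DROP (t<18-4); WM=18
i=11 t=12 v=1: DROP (t<18-4); WM=18
i=12 t=24 v=6: → [21,28); WM=22; [14,21) fires=22
i=13 t=30 v=3: → [28,35); WM=28; [21,28) fires=6
i=14 t=34 v=2: → [28,35); WM=32
i=15 t=38 v=4: → [35,42); WM=36; [28,35) fires=5
i=16 t=26 v=2: DROP (t<36-4); WM=36
i=17 t=22 v=9: DROP (t<36-4); WM=36
i=18 t=36 v=2: → [35,42); WM=36
i=19 t=41 v=3: → [35,42); WM=39
i=20 t=41 v=3: → [35,42); WM=39

9 10 11 16 17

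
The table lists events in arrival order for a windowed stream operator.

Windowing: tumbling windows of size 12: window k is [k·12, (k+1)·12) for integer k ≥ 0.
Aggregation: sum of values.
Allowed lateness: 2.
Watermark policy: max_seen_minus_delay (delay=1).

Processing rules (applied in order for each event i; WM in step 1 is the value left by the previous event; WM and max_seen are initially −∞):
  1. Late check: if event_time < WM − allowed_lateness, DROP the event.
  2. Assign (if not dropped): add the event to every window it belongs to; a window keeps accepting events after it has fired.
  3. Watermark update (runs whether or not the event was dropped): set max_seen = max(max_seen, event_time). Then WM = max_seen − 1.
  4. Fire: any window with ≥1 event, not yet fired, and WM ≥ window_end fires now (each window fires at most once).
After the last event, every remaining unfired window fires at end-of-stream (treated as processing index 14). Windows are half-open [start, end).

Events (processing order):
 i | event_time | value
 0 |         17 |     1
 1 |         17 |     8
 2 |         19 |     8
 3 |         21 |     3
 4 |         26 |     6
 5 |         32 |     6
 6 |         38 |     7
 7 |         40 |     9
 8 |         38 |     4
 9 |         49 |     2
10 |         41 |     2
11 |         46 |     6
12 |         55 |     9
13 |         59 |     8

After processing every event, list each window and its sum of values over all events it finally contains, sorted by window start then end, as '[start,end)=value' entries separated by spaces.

[12,24)=20 [24,36)=12 [36,48)=26 [48,60)=19

i=0 t=17 v=1: → [12,24); WM=16
i=1 t=17 v=8: → [12,24); WM=16
i=2 t=19 v=8: → [12,24); WM=18
i=3 t=21 v=3: → [12,24); WM=20
i=4 t=26 v=6: → [24,36); WM=25; [12,24) fires=20
i=5 t=32 v=6: → [24,36); WM=31
i=6 t=38 v=7: → [36,48); WM=37; [24,36) fires=12
i=7 t=40 v=9: → [36,48); WM=39
i=8 t=38 v=4: → [36,48); WM=39
i=9 t=49 v=2: → [48,60); WM=48; [36,48) fires=20
i=10 t=41 v=2: DROP (t<48-2); WM=48
i=11 t=46 v=6: → [36,48); WM=48
i=12 t=55 v=9: → [48,60); WM=54
i=13 t=59 v=8: → [48,60); WM=58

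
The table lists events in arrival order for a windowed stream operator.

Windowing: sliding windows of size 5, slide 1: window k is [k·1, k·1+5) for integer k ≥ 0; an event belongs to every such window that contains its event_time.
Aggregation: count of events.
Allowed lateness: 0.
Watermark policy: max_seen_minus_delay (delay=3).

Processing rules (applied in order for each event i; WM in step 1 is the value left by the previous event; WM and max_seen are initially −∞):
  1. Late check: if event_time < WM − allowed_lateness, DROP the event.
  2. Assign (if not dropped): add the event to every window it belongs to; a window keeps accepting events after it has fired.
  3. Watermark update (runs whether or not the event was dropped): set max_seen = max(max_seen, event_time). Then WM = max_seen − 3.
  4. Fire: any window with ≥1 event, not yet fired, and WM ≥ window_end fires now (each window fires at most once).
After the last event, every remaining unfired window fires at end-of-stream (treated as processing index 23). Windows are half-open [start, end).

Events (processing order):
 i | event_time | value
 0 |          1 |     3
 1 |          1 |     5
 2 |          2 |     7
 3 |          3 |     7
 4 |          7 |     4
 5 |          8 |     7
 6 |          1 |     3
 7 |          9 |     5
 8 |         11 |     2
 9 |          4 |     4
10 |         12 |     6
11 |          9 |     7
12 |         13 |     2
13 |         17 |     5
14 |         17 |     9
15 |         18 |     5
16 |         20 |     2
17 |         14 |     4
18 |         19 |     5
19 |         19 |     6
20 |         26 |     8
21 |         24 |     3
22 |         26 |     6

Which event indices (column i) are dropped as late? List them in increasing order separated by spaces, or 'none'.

6 9 17

i=0 t=1 v=3: → [1,6),[0,5); WM=-2
i=1 t=1 v=5: → [1,6),[0,5); WM=-2
i=2 t=2 v=7: → [2,7),[1,6),[0,5); WM=-1
i=3 t=3 v=7: → [3,8),[2,7),[1,6),[0,5); WM=0
i=4 t=7 v=4: → [7,12),[6,11),[5,10),[4,9),[3,8); WM=4
i=5 t=8 v=7: → [8,13),[7,12),[6,11),[5,10),[4,9); WM=5; [0,5) fires=4
i=6 t=1 v=3: DROP (t<5-0); WM=5
i=7 t=9 v=5: → [9,14),[8,13),[7,12),[6,11),[5,10); WM=6; [1,6) fires=4
i=8 t=11 v=2: → [11,16),[10,15),[9,14),[8,13),[7,12); WM=8; [2,7) fires=2 [3,8) fires=2
i=9 t=4 v=4: DROP (t<8-0); WM=8
i=10 t=12 v=6: → [12,17),[11,16),[10,15),[9,14),[8,13); WM=9; [4,9) fires=2
i=11 t=9 v=7: → [9,14),[8,13),[7,12),[6,11),[5,10); WM=9
i=12 t=13 v=2: → [13,18),[12,17),[11,16),[10,15),[9,14); WM=10; [5,10) fires=4
i=13 t=17 v=5: → [17,22),[16,21),[15,20),[14,19),[13,18); WM=14; [6,11) fires=4 [7,12) fires=5 [8,13) fires=5 [9,14) fires=5
i=14 t=17 v=9: → [17,22),[16,21),[15,20),[14,19),[13,18); WM=14
i=15 t=18 v=5: → [18,23),[17,22),[16,21),[15,20),[14,19); WM=15; [10,15) fires=3
i=16 t=20 v=2: → [20,25),[19,24),[18,23),[17,22),[16,21); WM=17; [11,16) fires=3 [12,17) fires=2
i=17 t=14 v=4: DROP (t<17-0); WM=17
i=18 t=19 v=5: → [19,24),[18,23),[17,22),[16,21),[15,20); WM=17
i=19 t=19 v=6: → [19,24),[18,23),[17,22),[16,21),[15,20); WM=17
i=20 t=26 v=8: → [26,31),[25,30),[24,29),[23,28),[22,27); WM=23; [13,18) fires=3 [14,19) fires=3 [15,20) fires=5 [16,21) fires=6 [17,22) fires=6 [18,23) fires=4
i=21 t=24 v=3: → [24,29),[23,28),[22,27),[21,26),[20,25); WM=23
i=22 t=26 v=6: → [26,31),[25,30),[24,29),[23,28),[22,27); WM=23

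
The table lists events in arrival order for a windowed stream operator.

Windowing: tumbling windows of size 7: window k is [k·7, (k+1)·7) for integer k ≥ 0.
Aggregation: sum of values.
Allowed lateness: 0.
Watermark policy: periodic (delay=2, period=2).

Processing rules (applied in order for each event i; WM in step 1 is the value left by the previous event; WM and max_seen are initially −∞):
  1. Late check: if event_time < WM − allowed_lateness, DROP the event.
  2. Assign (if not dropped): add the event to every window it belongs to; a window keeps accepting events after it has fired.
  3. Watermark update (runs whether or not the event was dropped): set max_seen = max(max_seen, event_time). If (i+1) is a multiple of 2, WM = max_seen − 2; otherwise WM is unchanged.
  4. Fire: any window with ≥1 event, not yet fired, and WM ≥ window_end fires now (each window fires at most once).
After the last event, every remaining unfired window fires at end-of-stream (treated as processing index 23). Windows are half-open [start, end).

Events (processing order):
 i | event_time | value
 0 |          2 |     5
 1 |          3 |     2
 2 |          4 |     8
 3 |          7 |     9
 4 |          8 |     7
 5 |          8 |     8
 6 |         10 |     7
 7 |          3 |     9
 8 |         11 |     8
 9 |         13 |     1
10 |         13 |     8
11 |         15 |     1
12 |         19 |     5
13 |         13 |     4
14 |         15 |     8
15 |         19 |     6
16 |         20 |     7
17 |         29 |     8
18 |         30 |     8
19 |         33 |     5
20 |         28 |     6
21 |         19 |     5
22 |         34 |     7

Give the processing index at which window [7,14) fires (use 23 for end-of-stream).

i=0 t=2 v=5: → [0,7); WM=−∞
i=1 t=3 v=2: → [0,7); WM=1
i=2 t=4 v=8: → [0,7); WM=1
i=3 t=7 v=9: → [7,14); WM=5
i=4 t=8 v=7: → [7,14); WM=5
i=5 t=8 v=8: → [7,14); WM=6
i=6 t=10 v=7: → [7,14); WM=6
i=7 t=3 v=9: DROP (t<6-0); WM=8; [0,7) fires=15
i=8 t=11 v=8: → [7,14); WM=8
i=9 t=13 v=1: → [7,14); WM=11
i=10 t=13 v=8: → [7,14); WM=11
i=11 t=15 v=1: → [14,21); WM=13
i=12 t=19 v=5: → [14,21); WM=13
i=13 t=13 v=4: → [7,14); WM=17; [7,14) fires=52
i=14 t=15 v=8: DROP (t<17-0); WM=17
i=15 t=19 v=6: → [14,21); WM=17
i=16 t=20 v=7: → [14,21); WM=17
i=17 t=29 v=8: → [28,35); WM=27; [14,21) fires=19
i=18 t=30 v=8: → [28,35); WM=27
i=19 t=33 v=5: → [28,35); WM=31
i=20 t=28 v=6: DROP (t<31-0); WM=31
i=21 t=19 v=5: DROP (t<31-0); WM=31
i=22 t=34 v=7: → [28,35); WM=31

13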